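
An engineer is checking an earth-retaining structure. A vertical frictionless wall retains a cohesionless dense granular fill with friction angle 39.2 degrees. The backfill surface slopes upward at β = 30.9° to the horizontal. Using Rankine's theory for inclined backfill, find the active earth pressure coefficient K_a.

K_a = cos β · (cos β − √(cos²β − cos²φ)) / (cos β + √(cos²β − cos²φ)).
cos β = 0.8581, cos φ = 0.7749, √(cos²β − cos²φ) = 0.3684.
K_a = 0.8581 × (0.8581 − 0.3684)/(0.8581 + 0.3684) = 0.3426.

0.343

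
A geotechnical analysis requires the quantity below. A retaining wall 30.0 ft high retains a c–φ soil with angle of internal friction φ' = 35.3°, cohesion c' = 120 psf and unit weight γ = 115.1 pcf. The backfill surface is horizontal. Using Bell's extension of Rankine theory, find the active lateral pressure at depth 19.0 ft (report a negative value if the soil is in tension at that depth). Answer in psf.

461 psf

K_a = (1 − sin φ)/(1 + sin φ) = 0.2675.
σ_a = K_a γ z − 2c√K_a = 0.2675×115.1×19.0 − 2×120×0.5172 = 460.9 psf.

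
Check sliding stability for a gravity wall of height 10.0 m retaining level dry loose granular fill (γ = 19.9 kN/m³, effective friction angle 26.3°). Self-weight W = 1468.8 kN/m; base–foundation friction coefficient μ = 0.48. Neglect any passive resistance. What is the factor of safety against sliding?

1.84

K_a = tan²(45° − 26.3°/2) = 0.3859.
P_a = ½K_aγH² = 0.5×0.3859×19.9×10.0² = 384.0 kN/m, acting at H/3 = 3.333 m above the base.
FS_sliding = μW / P_a = 0.48×1468.8 / 384.0 = 1.836.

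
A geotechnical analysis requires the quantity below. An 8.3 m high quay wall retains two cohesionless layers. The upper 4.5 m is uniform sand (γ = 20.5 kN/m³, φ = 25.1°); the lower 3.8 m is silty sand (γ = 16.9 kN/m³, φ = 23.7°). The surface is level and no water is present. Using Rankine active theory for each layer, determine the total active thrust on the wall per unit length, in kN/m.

K_a1 = tan²(45°−25.1°/2) = 0.4043; K_a2 = tan²(45°−23.7°/2) = 0.4266.
Layer 1: σ at base = K_a1 γ₁ h₁ = 37.30 kPa; P₁ = ½×37.30×4.5 = 83.92.
Layer 2: σ_v at top = γ₁h₁ = 92.25; σ_h top = K_a2×92.25 = 39.35; σ_h base = K_a2×(92.25+16.9×3.8) = 66.75.
P₂ = ½(39.35+66.75)×3.8 = 201.6. Total P_a = 83.92+201.6 = 285.5 kN/m.

286 kN/m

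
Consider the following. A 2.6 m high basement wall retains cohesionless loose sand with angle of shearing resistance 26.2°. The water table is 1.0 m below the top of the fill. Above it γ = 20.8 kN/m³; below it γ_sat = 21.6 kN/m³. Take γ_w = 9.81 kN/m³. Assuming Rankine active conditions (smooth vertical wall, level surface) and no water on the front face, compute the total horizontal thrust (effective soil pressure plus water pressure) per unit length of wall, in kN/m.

K_a = tan²(45° − φ/2) = 0.3874.
γ' = 21.6 − 9.81 = 11.79 kN/m³. Depth below WT = 1.6 m.
σ'_h at WT = K_a γ d_w = 8.059 kPa; at base = 8.059 + K_a γ' × 1.6 = 15.37 kPa.
P₁ (0–1.0 m) = ½×8.059×1.0 = 4.029. P₂ (1.0–2.6 m) = ½(8.059+15.37)×1.6 = 18.74.
P_w = ½ γ_w h₂² = 0.5×9.81×1.6² = 12.56. Total = 4.029+18.74+12.56 = 35.33 kN/m.

35.3 kN/m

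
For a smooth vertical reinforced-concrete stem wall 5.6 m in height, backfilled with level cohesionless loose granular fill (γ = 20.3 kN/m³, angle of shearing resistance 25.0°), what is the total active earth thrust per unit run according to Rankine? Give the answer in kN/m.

K_a = tan²(45° − φ/2) = 0.4059.
P_a = ½ K_a γ H² = 0.5 × 0.4059 × 20.3 × 5.6² = 129.2 kN/m.

129 kN/m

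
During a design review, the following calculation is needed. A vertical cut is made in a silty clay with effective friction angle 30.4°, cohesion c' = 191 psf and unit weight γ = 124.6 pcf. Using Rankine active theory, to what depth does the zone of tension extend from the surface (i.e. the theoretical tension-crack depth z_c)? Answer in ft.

5.35 ft

K_a = tan²(45° − 30.4°/2) = 0.3280; √K_a = 0.5727.
The active pressure is zero where K_a γ z = 2c√K_a, so z_c = 2c/(γ√K_a) = 2×191/(124.6×0.5727) = 5.353 ft.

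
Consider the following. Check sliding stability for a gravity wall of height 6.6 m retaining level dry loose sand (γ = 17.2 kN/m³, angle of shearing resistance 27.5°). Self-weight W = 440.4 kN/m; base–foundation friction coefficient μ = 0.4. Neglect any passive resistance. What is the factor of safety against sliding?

1.28

K_a = tan²(45° − 27.5°/2) = 0.3682.
P_a = ½K_aγH² = 0.5×0.3682×17.2×6.6² = 137.9 kN/m, acting at H/3 = 2.200 m above the base.
FS_sliding = μW / P_a = 0.4×440.4 / 137.9 = 1.277.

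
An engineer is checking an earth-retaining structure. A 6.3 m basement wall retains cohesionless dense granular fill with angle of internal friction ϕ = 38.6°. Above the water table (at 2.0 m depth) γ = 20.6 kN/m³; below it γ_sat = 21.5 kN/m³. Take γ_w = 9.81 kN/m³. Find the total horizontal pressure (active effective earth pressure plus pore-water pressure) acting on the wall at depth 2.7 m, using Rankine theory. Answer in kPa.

18.3 kPa

K_a = (1 − sin φ)/(1 + sin φ) = 0.2316.
γ' = 21.5 − 9.81 = 11.69 kN/m³.
Effective vertical stress at 2.7 m: σ'_v = 20.6×2.0 + 11.69×0.700 = 49.38 kPa.
σ'_h = K_a σ'_v = 0.2316 × 49.38 = 11.44 kPa; u = γ_w × 0.700 = 6.867 kPa.
Total σ_h = 11.44 + 6.867 = 18.31 kPa.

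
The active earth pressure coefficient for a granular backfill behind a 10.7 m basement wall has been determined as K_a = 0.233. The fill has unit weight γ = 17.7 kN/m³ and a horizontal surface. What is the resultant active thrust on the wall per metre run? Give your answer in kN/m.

236 kN/m

P = ½ K_a γ H² = 0.5 × 0.233 × 17.7 × 10.7² = 236.1 kN/m.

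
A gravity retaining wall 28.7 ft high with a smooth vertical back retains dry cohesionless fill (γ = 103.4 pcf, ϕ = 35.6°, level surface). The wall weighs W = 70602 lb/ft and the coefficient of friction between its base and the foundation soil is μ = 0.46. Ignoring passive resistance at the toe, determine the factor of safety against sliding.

K_a = tan²(45° − 35.6°/2) = 0.2641.
P_a = ½K_aγH² = 0.5×0.2641×103.4×28.7² = 11250 lb/ft, acting at H/3 = 9.567 ft above the base.
FS_sliding = μW / P_a = 0.46×70602 / 11250 = 2.887.

2.89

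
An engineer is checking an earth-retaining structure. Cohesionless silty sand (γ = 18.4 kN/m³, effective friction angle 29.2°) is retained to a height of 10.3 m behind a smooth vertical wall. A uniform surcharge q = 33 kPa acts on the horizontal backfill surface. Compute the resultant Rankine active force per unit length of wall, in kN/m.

K_a = tan²(45° − φ/2) = 0.3442.
Soil triangle: ½ K_a γ H² = 0.5×0.3442×18.4×10.3² = 336.0 kN/m.
Surcharge rectangle: K_a q H = 0.3442×33×10.3 = 117.0 kN/m.
Total = 336.0 + 117.0 = 453.0 kN/m.

453 kN/m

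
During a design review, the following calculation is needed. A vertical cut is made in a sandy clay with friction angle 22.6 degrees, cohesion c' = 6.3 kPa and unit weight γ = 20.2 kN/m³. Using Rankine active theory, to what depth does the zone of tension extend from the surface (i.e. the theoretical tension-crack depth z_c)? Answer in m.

0.935 m

K_a = tan²(45° − 22.6°/2) = 0.4448; √K_a = 0.6669.
The active pressure is zero where K_a γ z = 2c√K_a, so z_c = 2c/(γ√K_a) = 2×6.3/(20.2×0.6669) = 0.9353 m.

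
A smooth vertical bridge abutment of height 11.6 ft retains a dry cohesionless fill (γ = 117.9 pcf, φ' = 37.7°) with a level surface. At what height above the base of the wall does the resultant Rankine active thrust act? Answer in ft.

K_a = 0.2411.
The pressure distribution is triangular, so the resultant acts at H/3 above the base = 11.6/3 = 3.867 ft.

3.87 ft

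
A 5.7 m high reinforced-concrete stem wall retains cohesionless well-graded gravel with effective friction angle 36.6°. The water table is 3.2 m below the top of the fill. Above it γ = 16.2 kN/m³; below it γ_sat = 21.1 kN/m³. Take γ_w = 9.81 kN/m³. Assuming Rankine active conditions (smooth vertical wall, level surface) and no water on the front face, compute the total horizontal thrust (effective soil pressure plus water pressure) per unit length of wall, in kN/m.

93.3 kN/m

K_a = tan²(45° − φ/2) = 0.2530.
γ' = 21.1 − 9.81 = 11.29 kN/m³. Depth below WT = 2.5 m.
σ'_h at WT = K_a γ d_w = 13.11 kPa; at base = 13.11 + K_a γ' × 2.5 = 20.25 kPa.
P₁ (0–3.2 m) = ½×13.11×3.2 = 20.98. P₂ (3.2–5.7 m) = ½(13.11+20.25)×2.5 = 41.71.
P_w = ½ γ_w h₂² = 0.5×9.81×2.5² = 30.66. Total = 20.98+41.71+30.66 = 93.35 kN/m.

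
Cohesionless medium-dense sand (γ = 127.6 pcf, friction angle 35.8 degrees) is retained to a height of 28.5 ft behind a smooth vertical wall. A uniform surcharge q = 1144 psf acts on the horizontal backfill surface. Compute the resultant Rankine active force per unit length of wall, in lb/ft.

22100 lb/ft

K_a = tan²(45° − φ/2) = 0.2619.
Soil triangle: ½ K_a γ H² = 0.5×0.2619×127.6×28.5² = 13570 lb/ft.
Surcharge rectangle: K_a q H = 0.2619×1144×28.5 = 8538 lb/ft.
Total = 13570 + 8538 = 22110 lb/ft.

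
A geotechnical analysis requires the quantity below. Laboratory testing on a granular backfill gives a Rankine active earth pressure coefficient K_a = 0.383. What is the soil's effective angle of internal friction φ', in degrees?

26.5°

K_a = tan²(45° − φ/2) ⇒ 45° − φ/2 = arctan(√0.383) = 31.75°.
φ = 2(45° − 31.75°) = 26.50°.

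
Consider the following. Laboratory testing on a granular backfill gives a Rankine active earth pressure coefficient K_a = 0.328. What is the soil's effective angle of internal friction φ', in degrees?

30.4°

K_a = tan²(45° − φ/2) ⇒ 45° − φ/2 = arctan(√0.328) = 29.80°.
φ = 2(45° − 29.80°) = 30.40°.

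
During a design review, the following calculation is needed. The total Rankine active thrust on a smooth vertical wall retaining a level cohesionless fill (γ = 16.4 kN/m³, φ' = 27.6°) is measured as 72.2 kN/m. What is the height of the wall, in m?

K_a = 0.3668. P_a = ½ K_a γ H² ⇒ H = √(2P_a/(K_a γ)).
H = √(2×72.2/(0.3668×16.4)) = 4.900 m.

4.90 m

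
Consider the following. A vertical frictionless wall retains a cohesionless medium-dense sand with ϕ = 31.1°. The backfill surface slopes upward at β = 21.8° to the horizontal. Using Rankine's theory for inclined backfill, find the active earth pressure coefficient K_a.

0.411

K_a = cos β · (cos β − √(cos²β − cos²φ)) / (cos β + √(cos²β − cos²φ)).
cos β = 0.9285, cos φ = 0.8563, √(cos²β − cos²φ) = 0.3590.
K_a = 0.9285 × (0.9285 − 0.3590)/(0.9285 + 0.3590) = 0.4107.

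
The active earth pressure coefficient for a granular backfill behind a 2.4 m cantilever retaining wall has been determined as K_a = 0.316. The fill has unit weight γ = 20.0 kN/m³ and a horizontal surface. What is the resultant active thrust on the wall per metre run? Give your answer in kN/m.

18.2 kN/m

P = ½ K_a γ H² = 0.5 × 0.316 × 20.0 × 2.4² = 18.20 kN/m.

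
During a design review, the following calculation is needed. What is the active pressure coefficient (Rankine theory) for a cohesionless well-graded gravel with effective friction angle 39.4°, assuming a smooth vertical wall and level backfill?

K_a = tan²(45° − φ/2) = tan²(25.30°) = 0.2234.

0.223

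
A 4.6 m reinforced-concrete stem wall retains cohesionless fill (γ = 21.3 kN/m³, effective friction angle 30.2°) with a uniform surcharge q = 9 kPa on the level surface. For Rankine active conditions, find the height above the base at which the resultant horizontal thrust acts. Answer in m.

1.65 m

K_a = 0.3307.
Triangular part P₁ = ½K_aγH² = 74.51 at H/3 = 1.533 m; rectangular part P₂ = K_a q H = 13.69 at H/2 = 2.300 m.
ȳ = (P₁·1.533 + P₂·2.300)/(P₁+P₂) = 1.652 m.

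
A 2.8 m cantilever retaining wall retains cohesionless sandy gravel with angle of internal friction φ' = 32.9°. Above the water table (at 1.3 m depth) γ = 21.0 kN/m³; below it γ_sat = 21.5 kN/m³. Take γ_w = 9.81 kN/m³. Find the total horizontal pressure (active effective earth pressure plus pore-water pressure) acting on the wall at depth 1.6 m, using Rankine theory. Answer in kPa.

12.1 kPa

K_a = (1 − sin φ)/(1 + sin φ) = 0.2960.
γ' = 21.5 − 9.81 = 11.69 kN/m³.
Effective vertical stress at 1.6 m: σ'_v = 21.0×1.3 + 11.69×0.300 = 30.81 kPa.
σ'_h = K_a σ'_v = 0.2960 × 30.81 = 9.120 kPa; u = γ_w × 0.300 = 2.943 kPa.
Total σ_h = 9.120 + 2.943 = 12.06 kPa.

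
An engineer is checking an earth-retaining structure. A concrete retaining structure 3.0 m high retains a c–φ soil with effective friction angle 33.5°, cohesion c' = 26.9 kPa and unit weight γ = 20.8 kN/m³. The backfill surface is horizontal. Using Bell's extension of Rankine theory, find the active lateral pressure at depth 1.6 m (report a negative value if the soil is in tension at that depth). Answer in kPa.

K_a = (1 − sin φ)/(1 + sin φ) = 0.2887.
σ_a = K_a γ z − 2c√K_a = 0.2887×20.8×1.6 − 2×26.9×0.5373 = -19.30 kPa.

-19.3 kPa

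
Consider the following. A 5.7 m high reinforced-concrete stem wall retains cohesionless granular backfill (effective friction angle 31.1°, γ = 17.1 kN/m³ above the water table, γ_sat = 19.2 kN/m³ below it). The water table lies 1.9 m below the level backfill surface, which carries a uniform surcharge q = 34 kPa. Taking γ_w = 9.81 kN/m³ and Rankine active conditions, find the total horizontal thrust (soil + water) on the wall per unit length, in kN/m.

203 kN/m

K_a = tan²(45° − φ/2) = 0.3188.
γ' = 19.2 − 9.81 = 9.390 kN/m³. h₂ = H − d_w = 3.8 m.
σ'_h: at surface K_a·q = 10.84; at WT K_a(q+γd_w) = 21.20; at base K_a(q+γd_w+γ'h₂) = 32.57 kPa.
P₁ = ½(10.84+21.20)×1.9 = 30.43; P₂ = ½(21.20+32.57)×3.8 = 102.2; P_w = ½γ_w h₂² = 70.83.
Total = 30.43+102.2+70.83 = 203.4 kN/m.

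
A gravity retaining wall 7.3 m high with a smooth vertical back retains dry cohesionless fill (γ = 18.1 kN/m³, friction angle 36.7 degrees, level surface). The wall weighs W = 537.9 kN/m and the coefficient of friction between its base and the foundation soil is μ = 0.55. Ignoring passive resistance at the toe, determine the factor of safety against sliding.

2.44

K_a = tan²(45° − 36.7°/2) = 0.2519.
P_a = ½K_aγH² = 0.5×0.2519×18.1×7.3² = 121.5 kN/m, acting at H/3 = 2.433 m above the base.
FS_sliding = μW / P_a = 0.55×537.9 / 121.5 = 2.436.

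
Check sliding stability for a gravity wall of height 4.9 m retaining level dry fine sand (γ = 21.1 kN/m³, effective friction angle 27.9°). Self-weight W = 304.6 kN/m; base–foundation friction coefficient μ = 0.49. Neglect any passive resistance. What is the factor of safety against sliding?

K_a = tan²(45° − 27.9°/2) = 0.3625.
P_a = ½K_aγH² = 0.5×0.3625×21.1×4.9² = 91.81 kN/m, acting at H/3 = 1.633 m above the base.
FS_sliding = μW / P_a = 0.49×304.6 / 91.81 = 1.626.

1.63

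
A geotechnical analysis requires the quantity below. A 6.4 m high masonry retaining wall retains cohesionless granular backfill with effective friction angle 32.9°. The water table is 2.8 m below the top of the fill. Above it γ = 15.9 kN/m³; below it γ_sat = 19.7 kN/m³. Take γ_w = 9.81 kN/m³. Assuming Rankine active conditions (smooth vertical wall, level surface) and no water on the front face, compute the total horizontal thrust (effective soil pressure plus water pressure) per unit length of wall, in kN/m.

148 kN/m

K_a = tan²(45° − φ/2) = 0.2960.
γ' = 19.7 − 9.81 = 9.890 kN/m³. Depth below WT = 3.6 m.
σ'_h at WT = K_a γ d_w = 13.18 kPa; at base = 13.18 + K_a γ' × 3.6 = 23.72 kPa.
P₁ (0–2.8 m) = ½×13.18×2.8 = 18.45. P₂ (2.8–6.4 m) = ½(13.18+23.72)×3.6 = 66.42.
P_w = ½ γ_w h₂² = 0.5×9.81×3.6² = 63.57. Total = 18.45+66.42+63.57 = 148.4 kN/m.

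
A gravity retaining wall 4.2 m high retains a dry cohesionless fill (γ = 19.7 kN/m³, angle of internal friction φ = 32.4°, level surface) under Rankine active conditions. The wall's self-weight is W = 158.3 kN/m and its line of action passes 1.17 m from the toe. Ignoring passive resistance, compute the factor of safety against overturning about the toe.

2.52

K_a = tan²(45° − 32.4°/2) = 0.3022.
P_a = ½K_aγH² = 0.5×0.3022×19.7×4.2² = 52.51 kN/m, acting at H/3 = 1.400 m above the base.
Overturning moment M_o = P_a × H/3 = 52.51 × 1.400 = 73.52.
Resisting moment M_r = W × 1.17 = 158.3 × 1.17 = 185.2.
FS_overturning = M_r/M_o = 185.2/73.52 = 2.519.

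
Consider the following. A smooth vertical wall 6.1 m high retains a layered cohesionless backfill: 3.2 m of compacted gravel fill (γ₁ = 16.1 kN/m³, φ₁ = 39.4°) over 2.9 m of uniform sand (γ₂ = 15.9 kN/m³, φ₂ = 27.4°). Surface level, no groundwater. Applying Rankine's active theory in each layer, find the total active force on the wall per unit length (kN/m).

98.4 kN/m

K_a1 = tan²(45°−39.4°/2) = 0.2234; K_a2 = tan²(45°−27.4°/2) = 0.3697.
Layer 1: σ at base = K_a1 γ₁ h₁ = 11.51 kPa; P₁ = ½×11.51×3.2 = 18.42.
Layer 2: σ_v at top = γ₁h₁ = 51.52; σ_h top = K_a2×51.52 = 19.05; σ_h base = K_a2×(51.52+15.9×2.9) = 36.09.
P₂ = ½(19.05+36.09)×2.9 = 79.95. Total P_a = 18.42+79.95 = 98.37 kN/m.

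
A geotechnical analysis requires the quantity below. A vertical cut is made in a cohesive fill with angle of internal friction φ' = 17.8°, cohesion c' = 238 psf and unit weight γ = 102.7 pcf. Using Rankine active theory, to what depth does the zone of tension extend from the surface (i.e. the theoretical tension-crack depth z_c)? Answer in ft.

6.36 ft

K_a = tan²(45° − 17.8°/2) = 0.5318; √K_a = 0.7292.
The active pressure is zero where K_a γ z = 2c√K_a, so z_c = 2c/(γ√K_a) = 2×238/(102.7×0.7292) = 6.356 ft.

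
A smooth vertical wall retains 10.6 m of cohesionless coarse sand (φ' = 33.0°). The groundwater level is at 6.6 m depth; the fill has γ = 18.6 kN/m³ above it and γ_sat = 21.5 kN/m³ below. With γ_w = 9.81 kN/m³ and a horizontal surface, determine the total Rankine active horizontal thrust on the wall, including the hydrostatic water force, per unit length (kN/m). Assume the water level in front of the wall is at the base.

K_a = tan²(45° − φ/2) = 0.2948.
γ' = 21.5 − 9.81 = 11.69 kN/m³. Depth below WT = 4.0 m.
σ'_h at WT = K_a γ d_w = 36.19 kPa; at base = 36.19 + K_a γ' × 4.0 = 49.97 kPa.
P₁ (0–6.6 m) = ½×36.19×6.6 = 119.4. P₂ (6.6–10.6 m) = ½(36.19+49.97)×4.0 = 172.3.
P_w = ½ γ_w h₂² = 0.5×9.81×4.0² = 78.48. Total = 119.4+172.3+78.48 = 370.2 kN/m.

370 kN/m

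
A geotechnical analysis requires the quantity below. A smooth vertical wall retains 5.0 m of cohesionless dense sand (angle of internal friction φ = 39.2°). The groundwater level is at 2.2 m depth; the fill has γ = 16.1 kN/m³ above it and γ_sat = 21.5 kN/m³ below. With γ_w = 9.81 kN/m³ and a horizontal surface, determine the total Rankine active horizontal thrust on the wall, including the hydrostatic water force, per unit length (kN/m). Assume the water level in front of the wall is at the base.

K_a = tan²(45° − φ/2) = 0.2255.
γ' = 21.5 − 9.81 = 11.69 kN/m³. Depth below WT = 2.8 m.
σ'_h at WT = K_a γ d_w = 7.986 kPa; at base = 7.986 + K_a γ' × 2.8 = 15.37 kPa.
P₁ (0–2.2 m) = ½×7.986×2.2 = 8.785. P₂ (2.2–5.0 m) = ½(7.986+15.37)×2.8 = 32.69.
P_w = ½ γ_w h₂² = 0.5×9.81×2.8² = 38.46. Total = 8.785+32.69+38.46 = 79.93 kN/m.

79.9 kN/m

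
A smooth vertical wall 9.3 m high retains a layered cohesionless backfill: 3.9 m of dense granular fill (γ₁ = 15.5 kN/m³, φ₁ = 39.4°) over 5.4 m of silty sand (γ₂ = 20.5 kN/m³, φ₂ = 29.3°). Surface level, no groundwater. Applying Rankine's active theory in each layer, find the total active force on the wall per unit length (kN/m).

241 kN/m

K_a1 = tan²(45°−39.4°/2) = 0.2234; K_a2 = tan²(45°−29.3°/2) = 0.3428.
Layer 1: σ at base = K_a1 γ₁ h₁ = 13.51 kPa; P₁ = ½×13.51×3.9 = 26.34.
Layer 2: σ_v at top = γ₁h₁ = 60.45; σ_h top = K_a2×60.45 = 20.72; σ_h base = K_a2×(60.45+20.5×5.4) = 58.68.
P₂ = ½(20.72+58.68)×5.4 = 214.4. Total P_a = 26.34+214.4 = 240.7 kN/m.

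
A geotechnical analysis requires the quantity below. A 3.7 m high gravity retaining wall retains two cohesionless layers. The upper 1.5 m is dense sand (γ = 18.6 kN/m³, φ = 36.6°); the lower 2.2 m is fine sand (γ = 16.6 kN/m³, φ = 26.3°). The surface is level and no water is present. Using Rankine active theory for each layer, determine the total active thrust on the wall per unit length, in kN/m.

K_a1 = tan²(45°−36.6°/2) = 0.2530; K_a2 = tan²(45°−26.3°/2) = 0.3859.
Layer 1: σ at base = K_a1 γ₁ h₁ = 7.057 kPa; P₁ = ½×7.057×1.5 = 5.293.
Layer 2: σ_v at top = γ₁h₁ = 27.90; σ_h top = K_a2×27.90 = 10.77; σ_h base = K_a2×(27.90+16.6×2.2) = 24.86.
P₂ = ½(10.77+24.86)×2.2 = 39.19. Total P_a = 5.293+39.19 = 44.49 kN/m.

44.5 kN/m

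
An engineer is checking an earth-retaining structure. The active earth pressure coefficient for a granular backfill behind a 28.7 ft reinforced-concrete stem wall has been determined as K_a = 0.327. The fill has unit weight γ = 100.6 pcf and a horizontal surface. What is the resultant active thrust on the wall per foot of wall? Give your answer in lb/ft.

13500 lb/ft

P = ½ K_a γ H² = 0.5 × 0.327 × 100.6 × 28.7² = 13550 lb/ft.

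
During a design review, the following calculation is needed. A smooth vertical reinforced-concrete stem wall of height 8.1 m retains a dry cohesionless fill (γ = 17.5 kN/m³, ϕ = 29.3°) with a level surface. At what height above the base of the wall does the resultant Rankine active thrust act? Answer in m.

2.70 m

K_a = 0.3428.
The pressure distribution is triangular, so the resultant acts at H/3 above the base = 8.1/3 = 2.700 m.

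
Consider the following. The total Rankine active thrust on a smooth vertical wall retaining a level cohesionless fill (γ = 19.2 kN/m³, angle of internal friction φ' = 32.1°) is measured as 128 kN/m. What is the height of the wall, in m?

6.60 m

K_a = 0.3060. P_a = ½ K_a γ H² ⇒ H = √(2P_a/(K_a γ)).
H = √(2×128/(0.3060×19.2)) = 6.601 m.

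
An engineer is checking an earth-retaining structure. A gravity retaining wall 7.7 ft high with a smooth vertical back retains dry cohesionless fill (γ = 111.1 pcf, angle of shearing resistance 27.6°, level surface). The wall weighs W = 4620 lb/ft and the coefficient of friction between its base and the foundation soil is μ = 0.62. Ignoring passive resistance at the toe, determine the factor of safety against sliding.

K_a = tan²(45° − 27.6°/2) = 0.3668.
P_a = ½K_aγH² = 0.5×0.3668×111.1×7.7² = 1208 lb/ft, acting at H/3 = 2.567 ft above the base.
FS_sliding = μW / P_a = 0.62×4620 / 1208 = 2.371.

2.37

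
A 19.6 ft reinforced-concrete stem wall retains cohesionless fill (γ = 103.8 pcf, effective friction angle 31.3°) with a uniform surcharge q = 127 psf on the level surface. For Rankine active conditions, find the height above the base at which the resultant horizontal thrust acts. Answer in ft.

6.90 ft

K_a = 0.3162.
Triangular part P₁ = ½K_aγH² = 6304 at H/3 = 6.533 ft; rectangular part P₂ = K_a q H = 787.1 at H/2 = 9.800 ft.
ȳ = (P₁·6.533 + P₂·9.800)/(P₁+P₂) = 6.896 ft.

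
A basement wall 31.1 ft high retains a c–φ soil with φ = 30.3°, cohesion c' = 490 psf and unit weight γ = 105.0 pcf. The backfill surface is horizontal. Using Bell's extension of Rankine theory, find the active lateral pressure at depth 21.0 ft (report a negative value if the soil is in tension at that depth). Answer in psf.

164 psf

K_a = (1 − sin φ)/(1 + sin φ) = 0.3293.
σ_a = K_a γ z − 2c√K_a = 0.3293×105.0×21.0 − 2×490×0.5739 = 163.8 psf.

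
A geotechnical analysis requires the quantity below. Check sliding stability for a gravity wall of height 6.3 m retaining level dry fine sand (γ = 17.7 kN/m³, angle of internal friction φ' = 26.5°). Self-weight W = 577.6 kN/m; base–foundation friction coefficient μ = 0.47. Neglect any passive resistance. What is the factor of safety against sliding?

K_a = tan²(45° − 26.5°/2) = 0.3829.
P_a = ½K_aγH² = 0.5×0.3829×17.7×6.3² = 134.5 kN/m, acting at H/3 = 2.100 m above the base.
FS_sliding = μW / P_a = 0.47×577.6 / 134.5 = 2.018.

2.02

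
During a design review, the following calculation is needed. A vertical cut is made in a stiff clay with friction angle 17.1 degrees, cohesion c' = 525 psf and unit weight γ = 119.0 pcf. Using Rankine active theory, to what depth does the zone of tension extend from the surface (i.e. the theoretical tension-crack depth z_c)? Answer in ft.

K_a = tan²(45° − 17.1°/2) = 0.5455; √K_a = 0.7386.
The active pressure is zero where K_a γ z = 2c√K_a, so z_c = 2c/(γ√K_a) = 2×525/(119.0×0.7386) = 11.95 ft.

11.9 ft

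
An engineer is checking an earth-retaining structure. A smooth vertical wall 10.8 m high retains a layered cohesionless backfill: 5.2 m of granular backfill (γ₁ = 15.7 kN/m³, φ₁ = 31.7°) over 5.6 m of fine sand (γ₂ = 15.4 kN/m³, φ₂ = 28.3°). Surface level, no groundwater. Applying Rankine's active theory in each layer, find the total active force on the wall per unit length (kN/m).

K_a1 = tan²(45°−31.7°/2) = 0.3111; K_a2 = tan²(45°−28.3°/2) = 0.3568.
Layer 1: σ at base = K_a1 γ₁ h₁ = 25.40 kPa; P₁ = ½×25.40×5.2 = 66.03.
Layer 2: σ_v at top = γ₁h₁ = 81.64; σ_h top = K_a2×81.64 = 29.13; σ_h base = K_a2×(81.64+15.4×5.6) = 59.89.
P₂ = ½(29.13+59.89)×5.6 = 249.3. Total P_a = 66.03+249.3 = 315.3 kN/m.

315 kN/m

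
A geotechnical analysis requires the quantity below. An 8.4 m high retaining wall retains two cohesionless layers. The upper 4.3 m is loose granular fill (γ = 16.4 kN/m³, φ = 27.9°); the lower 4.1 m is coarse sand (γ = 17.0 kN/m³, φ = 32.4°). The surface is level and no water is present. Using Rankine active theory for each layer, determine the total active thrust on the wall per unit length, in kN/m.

186 kN/m

K_a1 = tan²(45°−27.9°/2) = 0.3625; K_a2 = tan²(45°−32.4°/2) = 0.3022.
Layer 1: σ at base = K_a1 γ₁ h₁ = 25.56 kPa; P₁ = ½×25.56×4.3 = 54.96.
Layer 2: σ_v at top = γ₁h₁ = 70.52; σ_h top = K_a2×70.52 = 21.31; σ_h base = K_a2×(70.52+17.0×4.1) = 42.38.
P₂ = ½(21.31+42.38)×4.1 = 130.6. Total P_a = 54.96+130.6 = 185.5 kN/m.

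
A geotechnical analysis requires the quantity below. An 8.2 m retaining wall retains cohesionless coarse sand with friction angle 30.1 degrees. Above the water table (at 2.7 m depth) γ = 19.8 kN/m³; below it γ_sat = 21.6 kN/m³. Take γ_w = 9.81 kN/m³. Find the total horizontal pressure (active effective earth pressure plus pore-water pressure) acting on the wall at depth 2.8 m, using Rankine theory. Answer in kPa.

K_a = (1 − sin φ)/(1 + sin φ) = 0.3320.
γ' = 21.6 − 9.81 = 11.79 kN/m³.
Effective vertical stress at 2.8 m: σ'_v = 19.8×2.7 + 11.79×0.1000 = 54.64 kPa.
σ'_h = K_a σ'_v = 0.3320 × 54.64 = 18.14 kPa; u = γ_w × 0.1000 = 0.9810 kPa.
Total σ_h = 18.14 + 0.9810 = 19.12 kPa.

19.1 kPa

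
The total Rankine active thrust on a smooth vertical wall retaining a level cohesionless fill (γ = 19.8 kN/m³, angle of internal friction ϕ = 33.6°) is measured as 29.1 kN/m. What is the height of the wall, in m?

3.20 m

K_a = 0.2875. P_a = ½ K_a γ H² ⇒ H = √(2P_a/(K_a γ)).
H = √(2×29.1/(0.2875×19.8)) = 3.197 m.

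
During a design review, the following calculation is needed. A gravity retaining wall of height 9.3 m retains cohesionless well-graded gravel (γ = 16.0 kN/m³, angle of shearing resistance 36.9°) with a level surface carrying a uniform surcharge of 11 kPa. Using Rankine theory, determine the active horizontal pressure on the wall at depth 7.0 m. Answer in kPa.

K_a = (1 − sin φ)/(1 + sin φ) = 0.2497.
σ_v = γz + q = 16.0 × 7.0 + 11 = 123.0 kPa.
σ_h = K_a σ_v = 0.2497 × 123.0 = 30.71 kPa.

30.7 kPa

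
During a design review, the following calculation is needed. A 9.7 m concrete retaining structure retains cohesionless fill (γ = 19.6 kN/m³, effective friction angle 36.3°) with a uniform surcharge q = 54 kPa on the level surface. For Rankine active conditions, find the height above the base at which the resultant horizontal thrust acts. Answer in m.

3.82 m

K_a = 0.2563.
Triangular part P₁ = ½K_aγH² = 236.3 at H/3 = 3.233 m; rectangular part P₂ = K_a q H = 134.2 at H/2 = 4.850 m.
ȳ = (P₁·3.233 + P₂·4.850)/(P₁+P₂) = 3.819 m.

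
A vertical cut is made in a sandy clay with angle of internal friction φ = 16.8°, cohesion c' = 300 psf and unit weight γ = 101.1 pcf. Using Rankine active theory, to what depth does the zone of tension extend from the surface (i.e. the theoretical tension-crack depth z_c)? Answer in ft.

K_a = tan²(45° − 16.8°/2) = 0.5516; √K_a = 0.7427.
The active pressure is zero where K_a γ z = 2c√K_a, so z_c = 2c/(γ√K_a) = 2×300/(101.1×0.7427) = 7.991 ft.

7.99 ft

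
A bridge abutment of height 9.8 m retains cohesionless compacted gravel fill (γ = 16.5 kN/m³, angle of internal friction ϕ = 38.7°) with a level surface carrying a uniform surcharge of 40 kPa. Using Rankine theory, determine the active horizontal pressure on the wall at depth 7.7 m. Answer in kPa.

38.5 kPa

K_a = (1 − sin φ)/(1 + sin φ) = 0.2306.
σ_v = γz + q = 16.5 × 7.7 + 40 = 167.1 kPa.
σ_h = K_a σ_v = 0.2306 × 167.1 = 38.52 kPa.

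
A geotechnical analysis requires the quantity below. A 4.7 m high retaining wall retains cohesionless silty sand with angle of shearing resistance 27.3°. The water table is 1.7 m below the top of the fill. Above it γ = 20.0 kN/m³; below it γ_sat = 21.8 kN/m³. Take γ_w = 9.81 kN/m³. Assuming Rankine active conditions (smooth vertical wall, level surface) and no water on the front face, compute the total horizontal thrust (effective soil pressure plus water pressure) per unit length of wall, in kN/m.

113 kN/m

K_a = tan²(45° − φ/2) = 0.3711.
γ' = 21.8 − 9.81 = 11.99 kN/m³. Depth below WT = 3.0 m.
σ'_h at WT = K_a γ d_w = 12.62 kPa; at base = 12.62 + K_a γ' × 3.0 = 25.97 kPa.
P₁ (0–1.7 m) = ½×12.62×1.7 = 10.73. P₂ (1.7–4.7 m) = ½(12.62+25.97)×3.0 = 57.88.
P_w = ½ γ_w h₂² = 0.5×9.81×3.0² = 44.14. Total = 10.73+57.88+44.14 = 112.8 kN/m.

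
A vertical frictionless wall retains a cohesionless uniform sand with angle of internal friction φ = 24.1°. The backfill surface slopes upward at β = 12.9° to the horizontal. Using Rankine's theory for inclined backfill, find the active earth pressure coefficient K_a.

0.469

K_a = cos β · (cos β − √(cos²β − cos²φ)) / (cos β + √(cos²β − cos²φ)).
cos β = 0.9748, cos φ = 0.9128, √(cos²β − cos²φ) = 0.3419.
K_a = 0.9748 × (0.9748 − 0.3419)/(0.9748 + 0.3419) = 0.4685.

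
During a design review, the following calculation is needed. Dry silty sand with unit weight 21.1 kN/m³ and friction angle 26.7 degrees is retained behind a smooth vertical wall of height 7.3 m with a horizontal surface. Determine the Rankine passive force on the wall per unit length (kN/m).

1480 kN/m

K_p = tan²(45° + φ/2) = 2.632.
P_p = ½ K_p γ H² = 0.5 × 2.632 × 21.1 × 7.3² = 1480 kN/m.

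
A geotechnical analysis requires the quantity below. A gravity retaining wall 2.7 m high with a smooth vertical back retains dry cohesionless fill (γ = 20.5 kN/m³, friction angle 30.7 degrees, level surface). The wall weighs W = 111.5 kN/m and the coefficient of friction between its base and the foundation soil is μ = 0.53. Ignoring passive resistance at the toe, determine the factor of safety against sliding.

K_a = tan²(45° − 30.7°/2) = 0.3240.
P_a = ½K_aγH² = 0.5×0.3240×20.5×2.7² = 24.21 kN/m, acting at H/3 = 0.9000 m above the base.
FS_sliding = μW / P_a = 0.53×111.5 / 24.21 = 2.441.

2.44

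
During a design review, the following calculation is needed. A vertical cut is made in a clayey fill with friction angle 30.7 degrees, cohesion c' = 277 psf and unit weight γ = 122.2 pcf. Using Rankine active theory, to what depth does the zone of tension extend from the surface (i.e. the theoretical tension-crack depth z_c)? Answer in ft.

7.96 ft

K_a = tan²(45° − 30.7°/2) = 0.3240; √K_a = 0.5692.
The active pressure is zero where K_a γ z = 2c√K_a, so z_c = 2c/(γ√K_a) = 2×277/(122.2×0.5692) = 7.964 ft.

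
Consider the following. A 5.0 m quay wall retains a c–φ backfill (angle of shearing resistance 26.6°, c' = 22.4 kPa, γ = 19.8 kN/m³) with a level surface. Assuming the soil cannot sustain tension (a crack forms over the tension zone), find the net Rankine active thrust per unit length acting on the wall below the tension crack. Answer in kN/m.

6.75 kN/m

K_a = 0.3814; √K_a = 0.6176.
Tension-crack depth z_c = 2c/(γ√K_a) = 2×22.4/(19.8×0.6176) = 3.664 m.
σ_a at base = K_a γ H − 2c√K_a = 0.3814×19.8×5.0 − 2×22.4×0.6176 = 10.09 kPa.
P_a = ½ × 10.09 × (H − z_c) = 0.5×10.09×1.336 = 6.745 kN/m.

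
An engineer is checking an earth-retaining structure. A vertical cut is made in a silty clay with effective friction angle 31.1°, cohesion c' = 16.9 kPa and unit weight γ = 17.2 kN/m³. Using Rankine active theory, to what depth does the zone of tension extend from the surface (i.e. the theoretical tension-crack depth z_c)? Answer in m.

3.48 m

K_a = tan²(45° − 31.1°/2) = 0.3188; √K_a = 0.5646.
The active pressure is zero where K_a γ z = 2c√K_a, so z_c = 2c/(γ√K_a) = 2×16.9/(17.2×0.5646) = 3.480 m.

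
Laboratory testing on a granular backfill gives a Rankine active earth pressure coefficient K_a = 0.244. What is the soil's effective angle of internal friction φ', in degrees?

K_a = tan²(45° − φ/2) ⇒ 45° − φ/2 = arctan(√0.244) = 26.29°.
φ = 2(45° − 26.29°) = 37.42°.

37.4°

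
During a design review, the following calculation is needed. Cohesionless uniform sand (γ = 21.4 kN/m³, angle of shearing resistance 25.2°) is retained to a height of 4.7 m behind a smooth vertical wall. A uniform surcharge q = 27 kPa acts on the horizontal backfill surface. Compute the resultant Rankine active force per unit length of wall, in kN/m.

146 kN/m

K_a = tan²(45° − φ/2) = 0.4027.
Soil triangle: ½ K_a γ H² = 0.5×0.4027×21.4×4.7² = 95.19 kN/m.
Surcharge rectangle: K_a q H = 0.4027×27×4.7 = 51.11 kN/m.
Total = 95.19 + 51.11 = 146.3 kN/m.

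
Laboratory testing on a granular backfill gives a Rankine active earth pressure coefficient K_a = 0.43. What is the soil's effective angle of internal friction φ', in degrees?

K_a = tan²(45° − φ/2) ⇒ 45° − φ/2 = arctan(√0.43) = 33.25°.
φ = 2(45° − 33.25°) = 23.49°.

23.5°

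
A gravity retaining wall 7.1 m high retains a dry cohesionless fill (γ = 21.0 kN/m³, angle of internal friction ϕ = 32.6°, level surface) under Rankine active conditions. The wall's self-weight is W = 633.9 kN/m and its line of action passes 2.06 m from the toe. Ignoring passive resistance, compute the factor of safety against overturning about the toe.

3.48

K_a = tan²(45° − 32.6°/2) = 0.2997.
P_a = ½K_aγH² = 0.5×0.2997×21.0×7.1² = 158.7 kN/m, acting at H/3 = 2.367 m above the base.
Overturning moment M_o = P_a × H/3 = 158.7 × 2.367 = 375.5.
Resisting moment M_r = W × 2.06 = 633.9 × 2.06 = 1306.
FS_overturning = M_r/M_o = 1306/375.5 = 3.478.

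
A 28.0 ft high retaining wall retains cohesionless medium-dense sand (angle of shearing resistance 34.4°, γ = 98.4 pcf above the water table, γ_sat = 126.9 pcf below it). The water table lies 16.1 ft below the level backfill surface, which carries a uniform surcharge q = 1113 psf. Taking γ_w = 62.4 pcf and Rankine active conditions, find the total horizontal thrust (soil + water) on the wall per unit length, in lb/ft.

K_a = tan²(45° − φ/2) = 0.2780.
γ' = 126.9 − 62.4 = 64.50 pcf. h₂ = H − d_w = 11.9 ft.
σ'_h: at surface K_a·q = 309.4; at WT K_a(q+γd_w) = 749.8; at base K_a(q+γd_w+γ'h₂) = 963.2 psf.
P₁ = ½(309.4+749.8)×16.1 = 8526; P₂ = ½(749.8+963.2)×11.9 = 10190; P_w = ½γ_w h₂² = 4418.
Total = 8526+10190+4418 = 23140 lb/ft.

23100 lb/ft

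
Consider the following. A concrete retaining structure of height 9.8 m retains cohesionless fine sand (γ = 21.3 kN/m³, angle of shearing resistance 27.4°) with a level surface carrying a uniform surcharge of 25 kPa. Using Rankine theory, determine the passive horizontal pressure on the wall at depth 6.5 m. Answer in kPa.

442 kPa

K_p = (1 + sin φ)/(1 − sin φ) = 2.705.
σ_v = γz + q = 21.3 × 6.5 + 25 = 163.5 kPa.
σ_h = K_p σ_v = 2.705 × 163.5 = 442.1 kPa.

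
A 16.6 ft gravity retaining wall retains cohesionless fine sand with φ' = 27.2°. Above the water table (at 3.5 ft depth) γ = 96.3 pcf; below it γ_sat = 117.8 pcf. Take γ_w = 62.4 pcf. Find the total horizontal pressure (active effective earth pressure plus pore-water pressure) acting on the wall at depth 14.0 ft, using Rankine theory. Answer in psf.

998 psf

K_a = (1 − sin φ)/(1 + sin φ) = 0.3726.
γ' = 117.8 − 62.4 = 55.40 pcf.
Effective vertical stress at 14.0 ft: σ'_v = 96.3×3.5 + 55.40×10.5 = 918.8 psf.
σ'_h = K_a σ'_v = 0.3726 × 918.8 = 342.3 psf; u = γ_w × 10.5 = 655.2 psf.
Total σ_h = 342.3 + 655.2 = 997.5 psf.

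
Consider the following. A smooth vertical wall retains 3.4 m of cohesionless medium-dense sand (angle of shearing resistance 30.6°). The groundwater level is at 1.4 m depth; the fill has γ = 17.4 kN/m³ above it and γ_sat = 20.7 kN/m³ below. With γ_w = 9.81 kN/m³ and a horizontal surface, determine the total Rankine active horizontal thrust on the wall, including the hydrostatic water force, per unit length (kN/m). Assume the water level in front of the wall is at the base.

K_a = tan²(45° − φ/2) = 0.3253.
γ' = 20.7 − 9.81 = 10.89 kN/m³. Depth below WT = 2.0 m.
σ'_h at WT = K_a γ d_w = 7.925 kPa; at base = 7.925 + K_a γ' × 2.0 = 15.01 kPa.
P₁ (0–1.4 m) = ½×7.925×1.4 = 5.548. P₂ (1.4–3.4 m) = ½(7.925+15.01)×2.0 = 22.94.
P_w = ½ γ_w h₂² = 0.5×9.81×2.0² = 19.62. Total = 5.548+22.94+19.62 = 48.10 kN/m.

48.1 kN/m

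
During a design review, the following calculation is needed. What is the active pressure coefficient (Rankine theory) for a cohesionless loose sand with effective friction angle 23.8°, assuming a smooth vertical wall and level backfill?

0.425

K_a = (1 − sin φ)/(1 + sin φ) = (1 − sin 23.8°)/(1 + sin 23.8°) = 0.4250.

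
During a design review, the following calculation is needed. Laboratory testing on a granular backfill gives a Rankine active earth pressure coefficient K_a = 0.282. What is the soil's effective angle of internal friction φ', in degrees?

K_a = tan²(45° − φ/2) ⇒ 45° − φ/2 = arctan(√0.282) = 27.97°.
φ = 2(45° − 27.97°) = 34.06°.

34.1°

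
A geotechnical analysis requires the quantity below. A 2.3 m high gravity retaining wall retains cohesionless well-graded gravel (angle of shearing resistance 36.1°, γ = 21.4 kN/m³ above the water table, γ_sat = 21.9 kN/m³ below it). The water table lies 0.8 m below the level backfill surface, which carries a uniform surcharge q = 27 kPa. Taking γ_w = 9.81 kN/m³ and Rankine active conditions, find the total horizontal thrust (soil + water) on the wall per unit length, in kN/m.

39.0 kN/m

K_a = tan²(45° − φ/2) = 0.2585.
γ' = 21.9 − 9.81 = 12.09 kN/m³. h₂ = H − d_w = 1.5 m.
σ'_h: at surface K_a·q = 6.979; at WT K_a(q+γd_w) = 11.40; at base K_a(q+γd_w+γ'h₂) = 16.09 kPa.
P₁ = ½(6.979+11.40)×0.8 = 7.354; P₂ = ½(11.40+16.09)×1.5 = 20.62; P_w = ½γ_w h₂² = 11.04.
Total = 7.354+20.62+11.04 = 39.01 kN/m.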